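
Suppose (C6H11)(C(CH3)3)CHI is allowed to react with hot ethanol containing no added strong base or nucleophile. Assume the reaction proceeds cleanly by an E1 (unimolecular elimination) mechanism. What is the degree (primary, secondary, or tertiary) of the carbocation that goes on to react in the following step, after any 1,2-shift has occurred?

Step 1: Rate-determining heterolysis of the C–I bond gives I⁻ and a secondary carbocation.
Step 2: A hydride (H with its bonding pair) migrates from the adjacent cyclohexyl carbon to the cationic centre — a 1,2-hydride shift — upgrading the secondary cation to a tertiary one.
The cation rearranges from secondary to tertiary via a 1,2-hydride shift from the adjacent cyclohexyl carbon; the tertiary cation is what reacts next.

tertiary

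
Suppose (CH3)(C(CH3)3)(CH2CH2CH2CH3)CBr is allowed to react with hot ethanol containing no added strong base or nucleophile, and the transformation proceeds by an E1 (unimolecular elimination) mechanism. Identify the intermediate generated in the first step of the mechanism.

Step 1: The C–Br bond breaks with both electrons going to the bromide; Br⁻ leaves and a tertiary carbocation remains.
After step 1 the species present is a tertiary carbocation.

tertiary carbocation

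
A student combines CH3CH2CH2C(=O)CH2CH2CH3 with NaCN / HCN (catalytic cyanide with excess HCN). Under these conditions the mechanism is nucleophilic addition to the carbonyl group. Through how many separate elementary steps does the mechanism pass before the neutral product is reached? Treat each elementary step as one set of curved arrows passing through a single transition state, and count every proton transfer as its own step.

Step 1: CN⁻ attacks the sp² carbonyl carbon; the C=O π bond breaks and the electrons end up as a lone pair on the alkoxide oxygen of the tetrahedral intermediate.
Step 2: The alkoxide is protonated in situ by undissociated HCN, yielding a cyanohydrin; the CN⁻ so formed carries on the cycle.
Total: 2 elementary steps.

2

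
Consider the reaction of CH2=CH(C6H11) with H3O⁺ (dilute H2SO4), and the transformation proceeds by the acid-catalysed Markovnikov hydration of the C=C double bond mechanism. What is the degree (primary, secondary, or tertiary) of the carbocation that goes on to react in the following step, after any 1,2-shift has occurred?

tertiary

Step 1: Electrophilic addition begins with the π(C=C) electrons forming a bond to the proton of H3O⁺. Following Markovnikov's rule, the resulting cation is secondary. H2O is released.
Step 2: Carbocation rearrangement: a 1,2-hydride shift from the adjacent cyclohexyl carbon converts the initially-formed secondary cation into the more stable tertiary cation.
The cation rearranges from secondary to tertiary via a 1,2-hydride shift from the adjacent cyclohexyl carbon; the tertiary cation is what reacts next.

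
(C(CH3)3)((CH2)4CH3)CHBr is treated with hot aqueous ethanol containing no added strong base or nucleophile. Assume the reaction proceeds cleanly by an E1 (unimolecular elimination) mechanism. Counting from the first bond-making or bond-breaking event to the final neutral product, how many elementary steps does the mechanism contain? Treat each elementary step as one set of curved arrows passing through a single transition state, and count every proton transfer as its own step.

Step 1: Ionisation: the C–Br σ-bond cleaves heterolytically; both bonding electrons depart with Br⁻, leaving a secondary carbocation at the α-carbon.
Step 2: A methyl group with its bonding pair migrates from the adjacent tert-butyl carbon to the cationic centre — a 1,2-methyl shift — upgrading the secondary cation to a tertiary one.
Step 3: Loss of a β-proton to a water (or ethanol) molecule of the solvent: the C–H bonding pair collapses toward the cationic carbon to form the C=C π bond, yielding the alkene.
Total: 3 elementary steps.

3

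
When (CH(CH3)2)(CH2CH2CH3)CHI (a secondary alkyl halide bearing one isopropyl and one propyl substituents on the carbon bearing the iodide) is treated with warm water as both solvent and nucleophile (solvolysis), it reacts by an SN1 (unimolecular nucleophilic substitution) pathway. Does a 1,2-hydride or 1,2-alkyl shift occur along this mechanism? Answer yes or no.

yes

The first-formed carbocation is secondary.
The adjacent isopropyl carbon already bears 2 other carbon substituents and has a hydrogen to migrate; after a 1,2-hydride shift from that carbon the positive charge sits on a tertiary centre.
Tertiary is more stable than secondary, so the shift occurs.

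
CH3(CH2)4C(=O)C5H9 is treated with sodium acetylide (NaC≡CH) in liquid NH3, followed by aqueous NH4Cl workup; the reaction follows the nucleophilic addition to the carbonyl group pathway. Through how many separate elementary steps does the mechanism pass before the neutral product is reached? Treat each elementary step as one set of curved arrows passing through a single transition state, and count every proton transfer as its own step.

Step 1: A lone pair / filled orbital on HC≡C⁻ attacks the electrophilic carbonyl carbon; the π(C=O) electrons shift onto oxygen, producing a tetrahedral alkoxide intermediate.
Step 2: The alkoxide picks up a proton during aqueous NH4Cl workup to yield a propargyl alcohol.
Total: 2 elementary steps.

2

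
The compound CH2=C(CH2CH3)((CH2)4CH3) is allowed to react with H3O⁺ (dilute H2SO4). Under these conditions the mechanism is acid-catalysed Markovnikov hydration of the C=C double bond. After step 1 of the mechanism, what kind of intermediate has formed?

Step 1: The π electrons of the C=C bond attack a proton of H3O⁺; Markovnikov addition places the new C–H on the less-substituted alkene carbon, so the positive charge ends up on the more-substituted carbon — a tertiary carbocation. H2O is released.
After step 1 the species present is a tertiary carbocation.

tertiary carbocation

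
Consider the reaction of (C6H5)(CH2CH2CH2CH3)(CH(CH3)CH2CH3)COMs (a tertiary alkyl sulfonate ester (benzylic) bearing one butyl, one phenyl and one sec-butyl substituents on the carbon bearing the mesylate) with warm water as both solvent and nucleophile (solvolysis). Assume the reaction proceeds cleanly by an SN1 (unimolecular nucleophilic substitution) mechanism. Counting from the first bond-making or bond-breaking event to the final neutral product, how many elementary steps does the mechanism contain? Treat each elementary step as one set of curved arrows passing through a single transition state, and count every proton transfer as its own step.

Step 1: The C–O bond breaks with both electrons going to the mesylate; MsO⁻ leaves and a tertiary carbocation remains.
(No 1,2-shift: no single shift to an adjacent carbon would give a more stable cation.)
Step 2: H2O donates an oxygen lone pair into the empty p orbital of the cation, giving a protonated alcohol (an oxonium ion).
Step 3: Deprotonation of the oxonium oxygen by solvent water yields the neutral alcohol.
Total: 3 elementary steps.

3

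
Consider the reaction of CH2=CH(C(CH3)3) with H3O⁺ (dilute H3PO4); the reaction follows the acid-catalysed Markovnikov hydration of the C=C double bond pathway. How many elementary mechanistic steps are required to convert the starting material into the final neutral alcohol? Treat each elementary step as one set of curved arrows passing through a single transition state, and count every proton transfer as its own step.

4

Step 1: Electrophilic addition begins with the π(C=C) electrons forming a bond to the proton of H3O⁺. Following Markovnikov's rule, the resulting cation is secondary. H2O is released.
Step 2: Carbocation rearrangement: a 1,2-methyl shift from the adjacent tert-butyl carbon converts the initially-formed secondary cation into the more stable tertiary cation.
Step 3: A lone pair on the oxygen of H2O attacks the carbocation, forming a C–O bond and an oxonium ion (a protonated alcohol).
Step 4: Deprotonation of the oxonium ion by a water molecule delivers the neutral alcohol and regenerates the acid catalyst.
Total: 4 elementary steps.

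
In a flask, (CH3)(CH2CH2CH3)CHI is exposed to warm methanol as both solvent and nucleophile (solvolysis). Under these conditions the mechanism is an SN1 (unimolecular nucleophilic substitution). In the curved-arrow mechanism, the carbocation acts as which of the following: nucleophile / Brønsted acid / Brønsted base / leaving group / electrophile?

electrophile

Step 2: A lone pair on the oxygen of CH3OH attacks the carbocation, forming a new C–O σ-bond and an oxonium ion.
The carbocation accepts an electron pair into an empty or π* orbital — it is the electrophile.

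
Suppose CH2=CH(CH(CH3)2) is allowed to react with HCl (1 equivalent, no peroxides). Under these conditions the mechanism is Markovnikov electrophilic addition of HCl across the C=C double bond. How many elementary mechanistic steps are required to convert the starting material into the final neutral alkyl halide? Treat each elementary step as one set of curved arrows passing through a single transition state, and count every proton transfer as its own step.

3

Step 1: Electrophilic addition begins with the π(C=C) electrons forming a bond to the proton of HCl. Following Markovnikov's rule, the resulting cation is secondary. The H–Cl bond breaks heterolytically, releasing Cl⁻.
Step 2: A 1,2-hydride shift from the adjacent isopropyl carbon moves the positive charge from the secondary centre to an adjacent carbon, generating a more stable tertiary carbocation.
Step 3: Nucleophilic attack by Cl⁻ on the carbocation completes the addition, giving R–Cl.
Total: 3 elementary steps.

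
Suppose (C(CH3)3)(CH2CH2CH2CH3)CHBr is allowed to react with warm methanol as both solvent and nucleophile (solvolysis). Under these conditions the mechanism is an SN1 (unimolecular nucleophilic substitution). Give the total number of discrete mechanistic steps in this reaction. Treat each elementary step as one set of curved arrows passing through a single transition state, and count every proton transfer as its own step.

4

Step 1: Rate-determining heterolysis of the C–Br bond gives Br⁻ and a secondary carbocation.
Step 2: A 1,2-methyl shift from the adjacent tert-butyl carbon moves the positive charge from the secondary centre to an adjacent carbon, generating a more stable tertiary carbocation.
Step 3: A lone pair on the oxygen of CH3OH attacks the carbocation, forming a new C–O σ-bond and an oxonium ion.
Step 4: Proton transfer from the O–H of the oxonium ion to a solvent molecule delivers the neutral ether.
Total: 4 elementary steps.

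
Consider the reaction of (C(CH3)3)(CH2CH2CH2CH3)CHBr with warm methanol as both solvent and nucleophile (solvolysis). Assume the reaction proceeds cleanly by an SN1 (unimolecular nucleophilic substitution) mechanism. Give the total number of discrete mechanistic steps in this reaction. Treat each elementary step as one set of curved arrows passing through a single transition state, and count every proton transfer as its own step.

4

Step 1: Rate-determining heterolysis of the C–Br bond gives Br⁻ and a secondary carbocation.
Step 2: A methyl group with its bonding pair migrates from the adjacent tert-butyl carbon to the cationic centre — a 1,2-methyl shift — upgrading the secondary cation to a tertiary one.
Step 3: CH3OH donates an oxygen lone pair into the empty p orbital of the cation, giving a protonated ether (an oxonium ion).
Step 4: Deprotonation of the oxonium oxygen by solvent methanol yields the neutral ether.
Total: 4 elementary steps.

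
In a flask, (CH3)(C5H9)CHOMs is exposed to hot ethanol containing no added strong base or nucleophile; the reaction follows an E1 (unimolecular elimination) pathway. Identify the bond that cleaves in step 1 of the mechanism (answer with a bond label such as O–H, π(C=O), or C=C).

C–O

Step 1: Ionisation: the C–O σ-bond cleaves heterolytically; both bonding electrons depart with MsO⁻, leaving a secondary carbocation at the α-carbon.
The bond broken in this step is the C–O bond.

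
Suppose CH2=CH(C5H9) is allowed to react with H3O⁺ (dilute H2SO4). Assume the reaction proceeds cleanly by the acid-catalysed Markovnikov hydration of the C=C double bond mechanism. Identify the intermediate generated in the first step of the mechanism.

Step 1: Protonation of the alkene by H3O⁺: the π bond acts as the nucleophile and picks up H⁺, giving the more stable (Markovnikov) secondary carbocation. H2O is released.
After step 1 the species present is a secondary carbocation.

secondary carbocation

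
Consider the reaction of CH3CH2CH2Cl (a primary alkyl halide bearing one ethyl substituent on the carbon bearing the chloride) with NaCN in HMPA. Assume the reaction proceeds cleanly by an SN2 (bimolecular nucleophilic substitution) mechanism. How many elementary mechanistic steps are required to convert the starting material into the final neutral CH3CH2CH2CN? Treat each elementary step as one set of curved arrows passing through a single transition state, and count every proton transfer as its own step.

1

Step 1: The cyanide nucleophile donates a lone pair from C to the α-carbon in a backside attack; simultaneously the C–Cl σ-bond breaks and both of its electrons leave with Cl⁻. One concerted step with inversion of configuration.
Total: 1 elementary step.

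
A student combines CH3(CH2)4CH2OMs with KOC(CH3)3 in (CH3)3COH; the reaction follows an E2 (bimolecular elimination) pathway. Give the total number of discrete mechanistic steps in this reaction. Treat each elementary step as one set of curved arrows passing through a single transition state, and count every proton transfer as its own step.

Step 1: The strong base (CH3)3CO⁻ removes a β-hydrogen; in the same concerted event the electrons of the breaking C–H bond form the new π(C=C) bond and the C–O σ-bond breaks, expelling MsO⁻. Anti-periplanar geometry; one transition state.
Total: 1 elementary step.

1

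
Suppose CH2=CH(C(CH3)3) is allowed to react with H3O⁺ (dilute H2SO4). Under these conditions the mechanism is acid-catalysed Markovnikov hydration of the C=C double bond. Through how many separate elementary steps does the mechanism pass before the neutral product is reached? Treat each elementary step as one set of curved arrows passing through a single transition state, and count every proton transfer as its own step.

4

Step 1: Electrophilic addition begins with the π(C=C) electrons forming a bond to the proton of H3O⁺. Following Markovnikov's rule, the resulting cation is secondary. H2O is released.
Step 2: Carbocation rearrangement: a 1,2-methyl shift from the adjacent tert-butyl carbon converts the initially-formed secondary cation into the more stable tertiary cation.
Step 3: Water acts as the nucleophile: an oxygen lone pair bonds to the cationic carbon, giving an oxonium-ion intermediate.
Step 4: H2O removes a proton from the oxonium oxygen, regenerating H3O⁺ and giving the neutral alcohol.
Total: 4 elementary steps.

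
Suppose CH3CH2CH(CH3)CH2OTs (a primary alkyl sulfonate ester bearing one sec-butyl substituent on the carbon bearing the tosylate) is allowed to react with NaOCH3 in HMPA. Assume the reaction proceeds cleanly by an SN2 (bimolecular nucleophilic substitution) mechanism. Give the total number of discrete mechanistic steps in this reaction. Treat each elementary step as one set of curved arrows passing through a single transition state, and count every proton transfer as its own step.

Step 1: Backside attack by CH3O⁻ on the carbon bearing the tosylate: the new C–O bond forms as the C–O bond breaks, with Walden inversion at carbon.
Total: 1 elementary step.

1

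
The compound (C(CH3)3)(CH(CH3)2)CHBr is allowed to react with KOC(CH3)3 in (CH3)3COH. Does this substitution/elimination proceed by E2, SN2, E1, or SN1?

E2

Conditions: a strong/bulky base with a secondary substrate bearing a β-hydrogen.
These conditions are the textbook signature of the E2 pathway.
A strong (often hindered) base removes a β-H in concert with loss of the leaving group — bimolecular elimination.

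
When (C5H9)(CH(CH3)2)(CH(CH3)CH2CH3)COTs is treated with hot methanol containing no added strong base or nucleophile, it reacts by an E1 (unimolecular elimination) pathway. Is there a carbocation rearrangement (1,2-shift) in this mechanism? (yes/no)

The first-formed carbocation is tertiary.
No single 1,2-shift to an adjacent carbon would produce a more-substituted cation than the one already present, so no rearrangement occurs.

no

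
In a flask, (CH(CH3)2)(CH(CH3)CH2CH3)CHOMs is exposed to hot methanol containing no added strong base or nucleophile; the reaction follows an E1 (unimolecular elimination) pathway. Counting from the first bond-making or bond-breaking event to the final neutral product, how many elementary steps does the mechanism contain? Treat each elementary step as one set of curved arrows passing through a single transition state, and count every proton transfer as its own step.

Step 1: The C–O bond breaks with both electrons going to the mesylate; MsO⁻ leaves and a secondary carbocation remains.
Step 2: Carbocation rearrangement: a 1,2-hydride shift from the adjacent isopropyl carbon converts the initially-formed secondary cation into the more stable tertiary cation.
Step 3: Loss of a β-proton to a methanol molecule of the solvent: the C–H bonding pair collapses toward the cationic carbon to form the C=C π bond, yielding the alkene.
Total: 3 elementary steps.

3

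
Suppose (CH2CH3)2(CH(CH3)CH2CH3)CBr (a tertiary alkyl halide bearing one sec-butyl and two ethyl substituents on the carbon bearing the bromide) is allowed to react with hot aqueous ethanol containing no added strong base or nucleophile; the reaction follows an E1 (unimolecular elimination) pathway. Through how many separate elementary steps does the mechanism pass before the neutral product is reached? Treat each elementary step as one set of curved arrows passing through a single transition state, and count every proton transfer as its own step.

Step 1: Unassisted departure of Br⁻ (taking the C–Br bonding pair) generates a tertiary carbocation.
(No 1,2-shift: no single shift to an adjacent carbon would give a more stable cation.)
Step 2: Loss of a β-proton to a water (or ethanol) molecule of the solvent: the C–H bonding pair collapses toward the cationic carbon to form the C=C π bond, yielding the alkene.
Total: 2 elementary steps.

2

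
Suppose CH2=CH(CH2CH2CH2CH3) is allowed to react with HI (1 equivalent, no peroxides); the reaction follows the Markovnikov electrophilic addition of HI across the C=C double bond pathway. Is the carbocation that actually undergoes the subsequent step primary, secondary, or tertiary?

Step 1: Electrophilic addition begins with the π(C=C) electrons forming a bond to the proton of HI. Following Markovnikov's rule, the resulting cation is secondary. The H–I bond breaks heterolytically, releasing I⁻.
No single 1,2-shift to an adjacent carbon would give a more-substituted cation, so no rearrangement occurs.

secondary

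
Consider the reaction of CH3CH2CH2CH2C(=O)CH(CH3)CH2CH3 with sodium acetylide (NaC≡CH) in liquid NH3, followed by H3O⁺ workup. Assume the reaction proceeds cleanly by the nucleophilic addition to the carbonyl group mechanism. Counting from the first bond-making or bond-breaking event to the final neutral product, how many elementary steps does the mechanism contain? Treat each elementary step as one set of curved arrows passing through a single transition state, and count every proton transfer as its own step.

2

Step 1: HC≡C⁻ attacks the sp² carbonyl carbon; the C=O π bond breaks and the electrons end up as a lone pair on the alkoxide oxygen of the tetrahedral intermediate.
Step 2: Protonation of the alkoxide by H3O⁺ workup furnishes a propargyl alcohol.
Total: 2 elementary steps.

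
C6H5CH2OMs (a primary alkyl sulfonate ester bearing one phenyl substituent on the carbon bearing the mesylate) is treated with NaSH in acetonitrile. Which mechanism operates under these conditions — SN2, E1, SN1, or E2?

Conditions: a primary substrate with a strong nucleophile in the polar aprotic solvent acetonitrile.
These conditions are the textbook signature of the SN2 pathway.
An unhindered substrate with a strong nucleophile in a polar aprotic solvent favours one-step backside displacement.

SN2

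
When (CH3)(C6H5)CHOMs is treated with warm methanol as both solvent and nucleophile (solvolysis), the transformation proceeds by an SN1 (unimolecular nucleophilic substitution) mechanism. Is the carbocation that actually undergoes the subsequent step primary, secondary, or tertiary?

Step 1: Ionisation: the C–O σ-bond cleaves heterolytically; both bonding electrons depart with MsO⁻, leaving a secondary carbocation at the α-carbon.
No single 1,2-shift to an adjacent carbon would give a more-substituted cation, so no rearrangement occurs.

secondary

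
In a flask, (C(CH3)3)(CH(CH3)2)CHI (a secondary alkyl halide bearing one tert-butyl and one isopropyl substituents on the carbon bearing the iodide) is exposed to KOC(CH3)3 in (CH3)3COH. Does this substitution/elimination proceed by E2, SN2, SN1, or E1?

E2

Conditions: a strong/bulky base with a secondary substrate bearing a β-hydrogen.
These conditions are the textbook signature of the E2 pathway.
A strong (often hindered) base removes a β-H in concert with loss of the leaving group — bimolecular elimination.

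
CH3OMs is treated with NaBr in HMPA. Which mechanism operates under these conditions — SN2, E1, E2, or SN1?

Conditions: a methyl substrate with a strong nucleophile in the polar aprotic solvent HMPA.
These conditions are the textbook signature of the SN2 pathway.
An unhindered substrate with a strong nucleophile in a polar aprotic solvent favours one-step backside displacement.

SN2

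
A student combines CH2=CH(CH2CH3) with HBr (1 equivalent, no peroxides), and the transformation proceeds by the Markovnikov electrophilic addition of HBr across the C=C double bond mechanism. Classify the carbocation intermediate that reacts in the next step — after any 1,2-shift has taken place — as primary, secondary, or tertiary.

Step 1: The π electrons of the C=C bond attack a proton of HBr; Markovnikov addition places the new C–H on the less-substituted alkene carbon, so the positive charge ends up on the more-substituted carbon — a secondary carbocation. The H–Br bond breaks heterolytically, releasing Br⁻.
No single 1,2-shift to an adjacent carbon would give a more-substituted cation, so no rearrangement occurs.

secondary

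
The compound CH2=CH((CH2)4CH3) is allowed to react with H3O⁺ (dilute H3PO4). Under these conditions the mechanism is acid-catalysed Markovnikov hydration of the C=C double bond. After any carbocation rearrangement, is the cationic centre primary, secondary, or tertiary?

secondary

Step 1: Protonation of the alkene by H3O⁺: the π bond acts as the nucleophile and picks up H⁺, giving the more stable (Markovnikov) secondary carbocation. H2O is released.
No single 1,2-shift to an adjacent carbon would give a more-substituted cation, so no rearrangement occurs.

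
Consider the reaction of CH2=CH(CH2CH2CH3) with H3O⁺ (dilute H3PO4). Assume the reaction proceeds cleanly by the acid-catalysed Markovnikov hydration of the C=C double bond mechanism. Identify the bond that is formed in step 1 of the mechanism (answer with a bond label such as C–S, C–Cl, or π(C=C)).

C–H

Step 1: The π electrons of the C=C bond attack a proton of H3O⁺; Markovnikov addition places the new C–H on the less-substituted alkene carbon, so the positive charge ends up on the more-substituted carbon — a secondary carbocation. H2O is released.
The bond formed in this step is the C–H bond.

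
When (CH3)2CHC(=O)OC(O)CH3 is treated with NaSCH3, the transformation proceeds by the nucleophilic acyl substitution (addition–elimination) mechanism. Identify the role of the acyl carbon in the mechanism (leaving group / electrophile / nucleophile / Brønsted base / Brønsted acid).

Step 1: CH3S⁻ adds to the carbonyl carbon; the C=O π electrons shift onto oxygen and a tetrahedral alkoxide intermediate forms.
The acyl carbon accepts an electron pair into an empty or π* orbital — it is the electrophile.

electrophile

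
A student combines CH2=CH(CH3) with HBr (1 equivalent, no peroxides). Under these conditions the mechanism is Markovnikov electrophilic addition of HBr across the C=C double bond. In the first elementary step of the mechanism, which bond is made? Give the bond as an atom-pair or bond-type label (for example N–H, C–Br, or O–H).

C–H

Step 1: Protonation of the alkene by HBr: the π bond acts as the nucleophile and picks up H⁺, giving the more stable (Markovnikov) secondary carbocation. The H–Br bond breaks heterolytically, releasing Br⁻.
The bond formed in this step is the C–H bond.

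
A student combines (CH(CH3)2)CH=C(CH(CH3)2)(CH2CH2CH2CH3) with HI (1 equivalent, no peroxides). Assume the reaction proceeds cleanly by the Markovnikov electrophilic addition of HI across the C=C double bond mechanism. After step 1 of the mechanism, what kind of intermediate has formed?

Step 1: Protonation of the alkene by HI: the π bond acts as the nucleophile and picks up H⁺, giving the more stable (Markovnikov) tertiary carbocation. The H–I bond breaks heterolytically, releasing I⁻.
After step 1 the species present is a tertiary carbocation.

tertiary carbocation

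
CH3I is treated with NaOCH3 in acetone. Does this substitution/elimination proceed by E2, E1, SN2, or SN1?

SN2

Conditions: a methyl substrate with a strong nucleophile in the polar aprotic solvent acetone.
These conditions are the textbook signature of the SN2 pathway.
An unhindered substrate with a strong nucleophile in a polar aprotic solvent favours one-step backside displacement.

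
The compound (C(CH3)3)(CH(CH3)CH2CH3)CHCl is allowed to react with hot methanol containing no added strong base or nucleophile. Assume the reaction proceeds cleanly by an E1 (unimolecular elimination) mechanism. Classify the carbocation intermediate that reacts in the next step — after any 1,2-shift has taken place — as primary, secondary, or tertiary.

Step 1: The C–Cl bond breaks with both electrons going to the chloride; Cl⁻ leaves and a secondary carbocation remains.
Step 2: A hydride (H with its bonding pair) migrates from the adjacent sec-butyl carbon to the cationic centre — a 1,2-hydride shift — upgrading the secondary cation to a tertiary one.
The cation rearranges from secondary to tertiary via a 1,2-hydride shift from the adjacent sec-butyl carbon; the tertiary cation is what reacts next.

tertiary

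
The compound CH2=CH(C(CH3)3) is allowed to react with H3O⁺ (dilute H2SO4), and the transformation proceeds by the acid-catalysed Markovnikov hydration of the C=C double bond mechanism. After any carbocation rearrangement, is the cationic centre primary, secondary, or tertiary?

Step 1: Electrophilic addition begins with the π(C=C) electrons forming a bond to the proton of H3O⁺. Following Markovnikov's rule, the resulting cation is secondary. H2O is released.
Step 2: Carbocation rearrangement: a 1,2-methyl shift from the adjacent tert-butyl carbon converts the initially-formed secondary cation into the more stable tertiary cation.
The cation rearranges from secondary to tertiary via a 1,2-methyl shift from the adjacent tert-butyl carbon; the tertiary cation is what reacts next.

tertiary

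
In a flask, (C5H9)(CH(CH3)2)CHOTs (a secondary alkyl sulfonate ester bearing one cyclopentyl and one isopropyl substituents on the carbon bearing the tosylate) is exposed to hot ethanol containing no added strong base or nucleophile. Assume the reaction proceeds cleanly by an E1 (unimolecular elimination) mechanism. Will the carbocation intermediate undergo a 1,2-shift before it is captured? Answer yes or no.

The first-formed carbocation is secondary.
The adjacent cyclopentyl carbon already bears 2 other carbon substituents and has a hydrogen to migrate; after a 1,2-hydride shift from that carbon the positive charge sits on a tertiary centre.
Tertiary is more stable than secondary, so the shift occurs.

yes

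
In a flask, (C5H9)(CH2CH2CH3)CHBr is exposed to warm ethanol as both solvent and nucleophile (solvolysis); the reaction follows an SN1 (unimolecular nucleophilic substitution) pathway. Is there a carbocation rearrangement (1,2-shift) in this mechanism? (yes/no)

yes

The first-formed carbocation is secondary.
The adjacent cyclopentyl carbon already bears 2 other carbon substituents and has a hydrogen to migrate; after a 1,2-hydride shift from that carbon the positive charge sits on a tertiary centre.
Tertiary is more stable than secondary, so the shift occurs.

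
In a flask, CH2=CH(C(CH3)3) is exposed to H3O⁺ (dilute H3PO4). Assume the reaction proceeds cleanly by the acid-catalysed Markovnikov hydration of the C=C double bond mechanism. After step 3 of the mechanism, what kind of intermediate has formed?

oxonium ion

Step 1: Electrophilic addition begins with the π(C=C) electrons forming a bond to the proton of H3O⁺. Following Markovnikov's rule, the resulting cation is secondary. H2O is released.
Step 2: A 1,2-methyl shift from the adjacent tert-butyl carbon moves the positive charge from the secondary centre to an adjacent carbon, generating a more stable tertiary carbocation.
Step 3: A lone pair on the oxygen of H2O attacks the carbocation, forming a C–O bond and an oxonium ion (a protonated alcohol).
After step 3 the species present is an oxonium ion.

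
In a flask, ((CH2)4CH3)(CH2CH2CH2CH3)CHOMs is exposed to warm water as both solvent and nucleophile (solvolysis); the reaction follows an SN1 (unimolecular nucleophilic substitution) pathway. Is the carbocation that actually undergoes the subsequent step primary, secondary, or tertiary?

Step 1: Ionisation: the C–O σ-bond cleaves heterolytically; both bonding electrons depart with MsO⁻, leaving a secondary carbocation at the α-carbon.
No single 1,2-shift to an adjacent carbon would give a more-substituted cation, so no rearrangement occurs.

secondary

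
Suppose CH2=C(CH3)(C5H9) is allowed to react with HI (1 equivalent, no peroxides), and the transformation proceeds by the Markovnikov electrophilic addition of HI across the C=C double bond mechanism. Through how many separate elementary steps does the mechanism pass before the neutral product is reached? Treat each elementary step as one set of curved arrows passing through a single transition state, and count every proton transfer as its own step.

Step 1: The π electrons of the C=C bond attack a proton of HI; Markovnikov addition places the new C–H on the less-substituted alkene carbon, so the positive charge ends up on the more-substituted carbon — a tertiary carbocation. The H–I bond breaks heterolytically, releasing I⁻.
(No 1,2-shift: no single shift to an adjacent carbon would give a more stable cation.)
Step 2: Nucleophilic attack by I⁻ on the carbocation completes the addition, giving R–I.
Total: 2 elementary steps.

2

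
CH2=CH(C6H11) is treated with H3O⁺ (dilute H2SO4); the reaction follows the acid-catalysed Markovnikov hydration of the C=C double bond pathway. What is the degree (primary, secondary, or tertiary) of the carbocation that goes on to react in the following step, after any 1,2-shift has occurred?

Step 1: Protonation of the alkene by H3O⁺: the π bond acts as the nucleophile and picks up H⁺, giving the more stable (Markovnikov) secondary carbocation. H2O is released.
Step 2: A 1,2-hydride shift from the adjacent cyclohexyl carbon moves the positive charge from the secondary centre to an adjacent carbon, generating a more stable tertiary carbocation.
The cation rearranges from secondary to tertiary via a 1,2-hydride shift from the adjacent cyclohexyl carbon; the tertiary cation is what reacts next.

tertiary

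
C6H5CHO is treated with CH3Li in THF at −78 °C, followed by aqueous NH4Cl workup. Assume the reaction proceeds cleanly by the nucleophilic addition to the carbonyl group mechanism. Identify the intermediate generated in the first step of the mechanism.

tetrahedral alkoxide intermediate

Step 1: the carbanion-like carbon of CH3Li attacks the sp² carbonyl carbon; the C=O π bond breaks and the electrons end up as a lone pair on the alkoxide oxygen of the tetrahedral intermediate.
After step 1 the species present is a tetrahedral alkoxide intermediate.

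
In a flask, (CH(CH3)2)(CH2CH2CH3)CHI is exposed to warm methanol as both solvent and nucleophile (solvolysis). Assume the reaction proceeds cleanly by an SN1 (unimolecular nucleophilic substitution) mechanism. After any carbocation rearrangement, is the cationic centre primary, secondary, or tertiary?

Step 1: Rate-determining heterolysis of the C–I bond gives I⁻ and a secondary carbocation.
Step 2: A 1,2-hydride shift from the adjacent isopropyl carbon moves the positive charge from the secondary centre to an adjacent carbon, generating a more stable tertiary carbocation.
The cation rearranges from secondary to tertiary via a 1,2-hydride shift from the adjacent isopropyl carbon; the tertiary cation is what reacts next.

tertiary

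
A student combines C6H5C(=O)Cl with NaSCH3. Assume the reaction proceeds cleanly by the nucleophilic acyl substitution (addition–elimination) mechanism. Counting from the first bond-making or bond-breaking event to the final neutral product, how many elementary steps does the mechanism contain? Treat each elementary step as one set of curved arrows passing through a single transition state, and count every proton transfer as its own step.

Step 1: CH3S⁻ adds to the carbonyl carbon; the C=O π electrons shift onto oxygen and a tetrahedral alkoxide intermediate forms.
Step 2: Elimination step: re-formation of the carbonyl π bond drives out Cl⁻, giving the new acyl compound.
Total: 2 elementary steps.

2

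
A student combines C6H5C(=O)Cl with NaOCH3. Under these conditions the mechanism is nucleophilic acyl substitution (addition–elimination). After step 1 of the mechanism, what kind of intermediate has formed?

tetrahedral intermediate

Step 1: Nucleophilic addition of CH3O⁻ to the acyl carbon breaks the π(C=O) bond and yields a tetrahedral, anionic intermediate.
After step 1 the species present is a tetrahedral intermediate.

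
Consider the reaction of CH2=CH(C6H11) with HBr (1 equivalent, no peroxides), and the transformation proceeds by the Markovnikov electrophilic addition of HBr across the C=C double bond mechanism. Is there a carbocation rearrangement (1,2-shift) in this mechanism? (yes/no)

The first-formed carbocation is secondary.
The adjacent cyclohexyl carbon already bears 2 other carbon substituents and has a hydrogen to migrate; after a 1,2-hydride shift from that carbon the positive charge sits on a tertiary centre.
Tertiary is more stable than secondary, so the shift occurs.

yes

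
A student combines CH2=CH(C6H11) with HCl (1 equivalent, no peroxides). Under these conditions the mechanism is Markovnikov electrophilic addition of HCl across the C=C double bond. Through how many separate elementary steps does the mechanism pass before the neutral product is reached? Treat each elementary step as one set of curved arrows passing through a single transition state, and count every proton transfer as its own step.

Step 1: The π electrons of the C=C bond attack a proton of HCl; Markovnikov addition places the new C–H on the less-substituted alkene carbon, so the positive charge ends up on the more-substituted carbon — a secondary carbocation. The H–Cl bond breaks heterolytically, releasing Cl⁻.
Step 2: A hydride (H with its bonding pair) migrates from the adjacent cyclohexyl carbon to the cationic centre — a 1,2-hydride shift — upgrading the secondary cation to a tertiary one.
Step 3: The Cl⁻ anion donates a lone pair to the carbocation, forming the new C–Cl σ-bond and giving the neutral alkyl halide.
Total: 3 elementary steps.

3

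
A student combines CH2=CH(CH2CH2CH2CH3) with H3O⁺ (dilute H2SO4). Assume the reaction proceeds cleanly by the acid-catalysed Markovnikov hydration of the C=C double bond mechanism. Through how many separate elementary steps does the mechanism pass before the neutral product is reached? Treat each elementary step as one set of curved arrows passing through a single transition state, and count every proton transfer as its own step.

Step 1: Protonation of the alkene by H3O⁺: the π bond acts as the nucleophile and picks up H⁺, giving the more stable (Markovnikov) secondary carbocation. H2O is released.
(No 1,2-shift: no single shift to an adjacent carbon would give a more stable cation.)
Step 2: Nucleophilic capture of the cation by H2O produces the protonated alcohol (an oxonium ion).
Step 3: H2O removes a proton from the oxonium oxygen, regenerating H3O⁺ and giving the neutral alcohol.
Total: 3 elementary steps.

3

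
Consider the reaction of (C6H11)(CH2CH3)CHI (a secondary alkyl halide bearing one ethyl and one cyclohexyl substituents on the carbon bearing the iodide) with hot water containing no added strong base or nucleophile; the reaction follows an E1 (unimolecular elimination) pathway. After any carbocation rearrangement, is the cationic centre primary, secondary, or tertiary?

Step 1: Unassisted departure of I⁻ (taking the C–I bonding pair) generates a secondary carbocation.
Step 2: Carbocation rearrangement: a 1,2-hydride shift from the adjacent cyclohexyl carbon converts the initially-formed secondary cation into the more stable tertiary cation.
The cation rearranges from secondary to tertiary via a 1,2-hydride shift from the adjacent cyclohexyl carbon; the tertiary cation is what reacts next.

tertiary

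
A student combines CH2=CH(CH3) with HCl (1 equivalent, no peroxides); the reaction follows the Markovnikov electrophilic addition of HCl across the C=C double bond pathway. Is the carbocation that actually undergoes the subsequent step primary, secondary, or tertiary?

secondary

Step 1: Protonation of the alkene by HCl: the π bond acts as the nucleophile and picks up H⁺, giving the more stable (Markovnikov) secondary carbocation. The H–Cl bond breaks heterolytically, releasing Cl⁻.
No single 1,2-shift to an adjacent carbon would give a more-substituted cation, so no rearrangement occurs.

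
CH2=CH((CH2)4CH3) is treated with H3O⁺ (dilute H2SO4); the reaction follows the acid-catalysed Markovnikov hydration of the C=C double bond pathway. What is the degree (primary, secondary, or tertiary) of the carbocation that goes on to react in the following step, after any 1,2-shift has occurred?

Step 1: Protonation of the alkene by H3O⁺: the π bond acts as the nucleophile and picks up H⁺, giving the more stable (Markovnikov) secondary carbocation. H2O is released.
No single 1,2-shift to an adjacent carbon would give a more-substituted cation, so no rearrangement occurs.

secondary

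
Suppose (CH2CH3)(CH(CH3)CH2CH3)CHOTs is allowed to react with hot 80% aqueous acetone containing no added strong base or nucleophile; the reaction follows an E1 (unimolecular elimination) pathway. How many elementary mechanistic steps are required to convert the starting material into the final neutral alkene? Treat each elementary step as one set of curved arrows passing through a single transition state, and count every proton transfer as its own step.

Step 1: Ionisation: the C–O σ-bond cleaves heterolytically; both bonding electrons depart with TsO⁻, leaving a secondary carbocation at the α-carbon.
Step 2: A 1,2-hydride shift from the adjacent sec-butyl carbon moves the positive charge from the secondary centre to an adjacent carbon, generating a more stable tertiary carbocation.
Step 3: A water molecule (solvent) deprotonates a β-carbon; as the C–H bond breaks, those electrons form the new alkene π bond.
Total: 3 elementary steps.

3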